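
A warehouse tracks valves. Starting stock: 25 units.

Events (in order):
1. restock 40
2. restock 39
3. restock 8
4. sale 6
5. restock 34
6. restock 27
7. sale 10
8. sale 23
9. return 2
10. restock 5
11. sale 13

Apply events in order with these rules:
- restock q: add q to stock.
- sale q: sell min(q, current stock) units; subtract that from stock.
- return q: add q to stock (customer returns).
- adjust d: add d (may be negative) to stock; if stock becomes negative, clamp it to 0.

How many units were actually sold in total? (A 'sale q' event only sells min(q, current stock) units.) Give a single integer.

Answer: 52

Derivation:
Processing events:
Start: stock = 25
  Event 1 (restock 40): 25 + 40 = 65
  Event 2 (restock 39): 65 + 39 = 104
  Event 3 (restock 8): 104 + 8 = 112
  Event 4 (sale 6): sell min(6,112)=6. stock: 112 - 6 = 106. total_sold = 6
  Event 5 (restock 34): 106 + 34 = 140
  Event 6 (restock 27): 140 + 27 = 167
  Event 7 (sale 10): sell min(10,167)=10. stock: 167 - 10 = 157. total_sold = 16
  Event 8 (sale 23): sell min(23,157)=23. stock: 157 - 23 = 134. total_sold = 39
  Event 9 (return 2): 134 + 2 = 136
  Event 10 (restock 5): 136 + 5 = 141
  Event 11 (sale 13): sell min(13,141)=13. stock: 141 - 13 = 128. total_sold = 52
Final: stock = 128, total_sold = 52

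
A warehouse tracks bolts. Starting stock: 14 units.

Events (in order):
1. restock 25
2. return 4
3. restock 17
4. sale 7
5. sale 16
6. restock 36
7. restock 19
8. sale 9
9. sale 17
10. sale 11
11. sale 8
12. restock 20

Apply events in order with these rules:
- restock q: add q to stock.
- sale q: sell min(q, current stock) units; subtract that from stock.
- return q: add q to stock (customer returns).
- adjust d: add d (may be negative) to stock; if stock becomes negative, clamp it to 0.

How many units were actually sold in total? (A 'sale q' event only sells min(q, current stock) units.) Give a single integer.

Processing events:
Start: stock = 14
  Event 1 (restock 25): 14 + 25 = 39
  Event 2 (return 4): 39 + 4 = 43
  Event 3 (restock 17): 43 + 17 = 60
  Event 4 (sale 7): sell min(7,60)=7. stock: 60 - 7 = 53. total_sold = 7
  Event 5 (sale 16): sell min(16,53)=16. stock: 53 - 16 = 37. total_sold = 23
  Event 6 (restock 36): 37 + 36 = 73
  Event 7 (restock 19): 73 + 19 = 92
  Event 8 (sale 9): sell min(9,92)=9. stock: 92 - 9 = 83. total_sold = 32
  Event 9 (sale 17): sell min(17,83)=17. stock: 83 - 17 = 66. total_sold = 49
  Event 10 (sale 11): sell min(11,66)=11. stock: 66 - 11 = 55. total_sold = 60
  Event 11 (sale 8): sell min(8,55)=8. stock: 55 - 8 = 47. total_sold = 68
  Event 12 (restock 20): 47 + 20 = 67
Final: stock = 67, total_sold = 68

Answer: 68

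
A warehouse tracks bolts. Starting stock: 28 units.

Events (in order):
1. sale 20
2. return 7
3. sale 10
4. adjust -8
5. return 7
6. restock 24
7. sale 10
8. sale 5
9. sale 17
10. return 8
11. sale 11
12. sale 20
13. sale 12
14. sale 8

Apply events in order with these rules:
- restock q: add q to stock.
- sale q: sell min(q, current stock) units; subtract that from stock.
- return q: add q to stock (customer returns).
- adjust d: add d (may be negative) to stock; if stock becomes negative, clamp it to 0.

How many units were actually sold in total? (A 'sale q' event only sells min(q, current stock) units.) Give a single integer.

Processing events:
Start: stock = 28
  Event 1 (sale 20): sell min(20,28)=20. stock: 28 - 20 = 8. total_sold = 20
  Event 2 (return 7): 8 + 7 = 15
  Event 3 (sale 10): sell min(10,15)=10. stock: 15 - 10 = 5. total_sold = 30
  Event 4 (adjust -8): 5 + -8 = 0 (clamped to 0)
  Event 5 (return 7): 0 + 7 = 7
  Event 6 (restock 24): 7 + 24 = 31
  Event 7 (sale 10): sell min(10,31)=10. stock: 31 - 10 = 21. total_sold = 40
  Event 8 (sale 5): sell min(5,21)=5. stock: 21 - 5 = 16. total_sold = 45
  Event 9 (sale 17): sell min(17,16)=16. stock: 16 - 16 = 0. total_sold = 61
  Event 10 (return 8): 0 + 8 = 8
  Event 11 (sale 11): sell min(11,8)=8. stock: 8 - 8 = 0. total_sold = 69
  Event 12 (sale 20): sell min(20,0)=0. stock: 0 - 0 = 0. total_sold = 69
  Event 13 (sale 12): sell min(12,0)=0. stock: 0 - 0 = 0. total_sold = 69
  Event 14 (sale 8): sell min(8,0)=0. stock: 0 - 0 = 0. total_sold = 69
Final: stock = 0, total_sold = 69

Answer: 69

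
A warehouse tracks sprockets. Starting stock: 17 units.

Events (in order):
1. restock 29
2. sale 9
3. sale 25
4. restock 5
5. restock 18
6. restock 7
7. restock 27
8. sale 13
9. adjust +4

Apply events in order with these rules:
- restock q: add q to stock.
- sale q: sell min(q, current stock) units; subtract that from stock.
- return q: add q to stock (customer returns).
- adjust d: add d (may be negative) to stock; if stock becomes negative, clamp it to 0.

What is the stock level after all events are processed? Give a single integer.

Processing events:
Start: stock = 17
  Event 1 (restock 29): 17 + 29 = 46
  Event 2 (sale 9): sell min(9,46)=9. stock: 46 - 9 = 37. total_sold = 9
  Event 3 (sale 25): sell min(25,37)=25. stock: 37 - 25 = 12. total_sold = 34
  Event 4 (restock 5): 12 + 5 = 17
  Event 5 (restock 18): 17 + 18 = 35
  Event 6 (restock 7): 35 + 7 = 42
  Event 7 (restock 27): 42 + 27 = 69
  Event 8 (sale 13): sell min(13,69)=13. stock: 69 - 13 = 56. total_sold = 47
  Event 9 (adjust +4): 56 + 4 = 60
Final: stock = 60, total_sold = 47

Answer: 60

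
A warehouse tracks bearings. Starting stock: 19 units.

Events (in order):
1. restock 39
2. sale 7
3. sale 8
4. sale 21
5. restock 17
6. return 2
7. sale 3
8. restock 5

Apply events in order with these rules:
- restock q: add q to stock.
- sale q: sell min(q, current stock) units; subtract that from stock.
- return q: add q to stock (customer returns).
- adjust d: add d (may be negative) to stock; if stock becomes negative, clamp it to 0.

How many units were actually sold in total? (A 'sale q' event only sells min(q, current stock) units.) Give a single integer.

Answer: 39

Derivation:
Processing events:
Start: stock = 19
  Event 1 (restock 39): 19 + 39 = 58
  Event 2 (sale 7): sell min(7,58)=7. stock: 58 - 7 = 51. total_sold = 7
  Event 3 (sale 8): sell min(8,51)=8. stock: 51 - 8 = 43. total_sold = 15
  Event 4 (sale 21): sell min(21,43)=21. stock: 43 - 21 = 22. total_sold = 36
  Event 5 (restock 17): 22 + 17 = 39
  Event 6 (return 2): 39 + 2 = 41
  Event 7 (sale 3): sell min(3,41)=3. stock: 41 - 3 = 38. total_sold = 39
  Event 8 (restock 5): 38 + 5 = 43
Final: stock = 43, total_sold = 39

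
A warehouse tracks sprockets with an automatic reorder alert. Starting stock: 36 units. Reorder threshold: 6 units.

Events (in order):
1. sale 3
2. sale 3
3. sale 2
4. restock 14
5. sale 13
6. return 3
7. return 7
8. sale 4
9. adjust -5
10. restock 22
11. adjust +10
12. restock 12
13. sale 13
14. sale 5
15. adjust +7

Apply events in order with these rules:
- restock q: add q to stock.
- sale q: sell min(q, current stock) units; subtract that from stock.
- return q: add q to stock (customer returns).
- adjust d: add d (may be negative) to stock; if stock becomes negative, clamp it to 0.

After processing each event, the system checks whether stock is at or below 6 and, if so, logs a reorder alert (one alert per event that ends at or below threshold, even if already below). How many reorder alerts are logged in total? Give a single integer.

Answer: 0

Derivation:
Processing events:
Start: stock = 36
  Event 1 (sale 3): sell min(3,36)=3. stock: 36 - 3 = 33. total_sold = 3
  Event 2 (sale 3): sell min(3,33)=3. stock: 33 - 3 = 30. total_sold = 6
  Event 3 (sale 2): sell min(2,30)=2. stock: 30 - 2 = 28. total_sold = 8
  Event 4 (restock 14): 28 + 14 = 42
  Event 5 (sale 13): sell min(13,42)=13. stock: 42 - 13 = 29. total_sold = 21
  Event 6 (return 3): 29 + 3 = 32
  Event 7 (return 7): 32 + 7 = 39
  Event 8 (sale 4): sell min(4,39)=4. stock: 39 - 4 = 35. total_sold = 25
  Event 9 (adjust -5): 35 + -5 = 30
  Event 10 (restock 22): 30 + 22 = 52
  Event 11 (adjust +10): 52 + 10 = 62
  Event 12 (restock 12): 62 + 12 = 74
  Event 13 (sale 13): sell min(13,74)=13. stock: 74 - 13 = 61. total_sold = 38
  Event 14 (sale 5): sell min(5,61)=5. stock: 61 - 5 = 56. total_sold = 43
  Event 15 (adjust +7): 56 + 7 = 63
Final: stock = 63, total_sold = 43

Checking against threshold 6:
  After event 1: stock=33 > 6
  After event 2: stock=30 > 6
  After event 3: stock=28 > 6
  After event 4: stock=42 > 6
  After event 5: stock=29 > 6
  After event 6: stock=32 > 6
  After event 7: stock=39 > 6
  After event 8: stock=35 > 6
  After event 9: stock=30 > 6
  After event 10: stock=52 > 6
  After event 11: stock=62 > 6
  After event 12: stock=74 > 6
  After event 13: stock=61 > 6
  After event 14: stock=56 > 6
  After event 15: stock=63 > 6
Alert events: []. Count = 0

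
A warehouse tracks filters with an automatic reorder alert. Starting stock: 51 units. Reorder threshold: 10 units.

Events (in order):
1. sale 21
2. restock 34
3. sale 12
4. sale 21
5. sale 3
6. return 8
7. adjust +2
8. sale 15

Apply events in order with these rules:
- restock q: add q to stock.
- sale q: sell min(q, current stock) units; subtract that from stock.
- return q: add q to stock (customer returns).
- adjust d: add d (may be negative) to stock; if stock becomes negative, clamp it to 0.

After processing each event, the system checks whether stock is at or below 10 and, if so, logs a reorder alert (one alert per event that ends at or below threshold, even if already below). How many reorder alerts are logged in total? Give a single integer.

Processing events:
Start: stock = 51
  Event 1 (sale 21): sell min(21,51)=21. stock: 51 - 21 = 30. total_sold = 21
  Event 2 (restock 34): 30 + 34 = 64
  Event 3 (sale 12): sell min(12,64)=12. stock: 64 - 12 = 52. total_sold = 33
  Event 4 (sale 21): sell min(21,52)=21. stock: 52 - 21 = 31. total_sold = 54
  Event 5 (sale 3): sell min(3,31)=3. stock: 31 - 3 = 28. total_sold = 57
  Event 6 (return 8): 28 + 8 = 36
  Event 7 (adjust +2): 36 + 2 = 38
  Event 8 (sale 15): sell min(15,38)=15. stock: 38 - 15 = 23. total_sold = 72
Final: stock = 23, total_sold = 72

Checking against threshold 10:
  After event 1: stock=30 > 10
  After event 2: stock=64 > 10
  After event 3: stock=52 > 10
  After event 4: stock=31 > 10
  After event 5: stock=28 > 10
  After event 6: stock=36 > 10
  After event 7: stock=38 > 10
  After event 8: stock=23 > 10
Alert events: []. Count = 0

Answer: 0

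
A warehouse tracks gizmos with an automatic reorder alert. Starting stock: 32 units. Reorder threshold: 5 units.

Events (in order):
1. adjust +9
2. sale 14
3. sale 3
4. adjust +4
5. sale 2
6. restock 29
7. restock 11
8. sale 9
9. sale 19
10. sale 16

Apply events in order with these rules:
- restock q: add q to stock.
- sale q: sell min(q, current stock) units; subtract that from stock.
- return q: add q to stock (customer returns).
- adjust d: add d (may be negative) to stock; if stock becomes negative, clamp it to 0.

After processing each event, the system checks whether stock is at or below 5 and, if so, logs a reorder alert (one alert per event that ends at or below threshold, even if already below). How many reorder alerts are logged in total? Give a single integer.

Answer: 0

Derivation:
Processing events:
Start: stock = 32
  Event 1 (adjust +9): 32 + 9 = 41
  Event 2 (sale 14): sell min(14,41)=14. stock: 41 - 14 = 27. total_sold = 14
  Event 3 (sale 3): sell min(3,27)=3. stock: 27 - 3 = 24. total_sold = 17
  Event 4 (adjust +4): 24 + 4 = 28
  Event 5 (sale 2): sell min(2,28)=2. stock: 28 - 2 = 26. total_sold = 19
  Event 6 (restock 29): 26 + 29 = 55
  Event 7 (restock 11): 55 + 11 = 66
  Event 8 (sale 9): sell min(9,66)=9. stock: 66 - 9 = 57. total_sold = 28
  Event 9 (sale 19): sell min(19,57)=19. stock: 57 - 19 = 38. total_sold = 47
  Event 10 (sale 16): sell min(16,38)=16. stock: 38 - 16 = 22. total_sold = 63
Final: stock = 22, total_sold = 63

Checking against threshold 5:
  After event 1: stock=41 > 5
  After event 2: stock=27 > 5
  After event 3: stock=24 > 5
  After event 4: stock=28 > 5
  After event 5: stock=26 > 5
  After event 6: stock=55 > 5
  After event 7: stock=66 > 5
  After event 8: stock=57 > 5
  After event 9: stock=38 > 5
  After event 10: stock=22 > 5
Alert events: []. Count = 0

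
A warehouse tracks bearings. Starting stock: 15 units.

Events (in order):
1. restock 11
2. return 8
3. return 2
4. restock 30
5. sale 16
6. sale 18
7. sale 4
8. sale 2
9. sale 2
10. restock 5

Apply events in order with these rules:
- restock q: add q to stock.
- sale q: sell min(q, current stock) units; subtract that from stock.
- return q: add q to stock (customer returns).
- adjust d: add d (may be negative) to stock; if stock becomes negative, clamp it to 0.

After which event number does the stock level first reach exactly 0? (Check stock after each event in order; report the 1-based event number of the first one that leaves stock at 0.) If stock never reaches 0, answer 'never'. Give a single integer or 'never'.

Processing events:
Start: stock = 15
  Event 1 (restock 11): 15 + 11 = 26
  Event 2 (return 8): 26 + 8 = 34
  Event 3 (return 2): 34 + 2 = 36
  Event 4 (restock 30): 36 + 30 = 66
  Event 5 (sale 16): sell min(16,66)=16. stock: 66 - 16 = 50. total_sold = 16
  Event 6 (sale 18): sell min(18,50)=18. stock: 50 - 18 = 32. total_sold = 34
  Event 7 (sale 4): sell min(4,32)=4. stock: 32 - 4 = 28. total_sold = 38
  Event 8 (sale 2): sell min(2,28)=2. stock: 28 - 2 = 26. total_sold = 40
  Event 9 (sale 2): sell min(2,26)=2. stock: 26 - 2 = 24. total_sold = 42
  Event 10 (restock 5): 24 + 5 = 29
Final: stock = 29, total_sold = 42

Stock never reaches 0.

Answer: never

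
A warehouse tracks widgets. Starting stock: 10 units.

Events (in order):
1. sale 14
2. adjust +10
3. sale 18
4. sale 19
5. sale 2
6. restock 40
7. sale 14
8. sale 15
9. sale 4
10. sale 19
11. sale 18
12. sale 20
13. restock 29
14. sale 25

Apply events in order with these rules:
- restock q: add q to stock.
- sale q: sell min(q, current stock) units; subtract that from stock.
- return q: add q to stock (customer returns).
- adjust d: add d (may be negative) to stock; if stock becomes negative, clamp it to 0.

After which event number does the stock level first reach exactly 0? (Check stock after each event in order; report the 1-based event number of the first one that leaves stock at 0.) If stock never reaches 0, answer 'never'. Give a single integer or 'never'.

Answer: 1

Derivation:
Processing events:
Start: stock = 10
  Event 1 (sale 14): sell min(14,10)=10. stock: 10 - 10 = 0. total_sold = 10
  Event 2 (adjust +10): 0 + 10 = 10
  Event 3 (sale 18): sell min(18,10)=10. stock: 10 - 10 = 0. total_sold = 20
  Event 4 (sale 19): sell min(19,0)=0. stock: 0 - 0 = 0. total_sold = 20
  Event 5 (sale 2): sell min(2,0)=0. stock: 0 - 0 = 0. total_sold = 20
  Event 6 (restock 40): 0 + 40 = 40
  Event 7 (sale 14): sell min(14,40)=14. stock: 40 - 14 = 26. total_sold = 34
  Event 8 (sale 15): sell min(15,26)=15. stock: 26 - 15 = 11. total_sold = 49
  Event 9 (sale 4): sell min(4,11)=4. stock: 11 - 4 = 7. total_sold = 53
  Event 10 (sale 19): sell min(19,7)=7. stock: 7 - 7 = 0. total_sold = 60
  Event 11 (sale 18): sell min(18,0)=0. stock: 0 - 0 = 0. total_sold = 60
  Event 12 (sale 20): sell min(20,0)=0. stock: 0 - 0 = 0. total_sold = 60
  Event 13 (restock 29): 0 + 29 = 29
  Event 14 (sale 25): sell min(25,29)=25. stock: 29 - 25 = 4. total_sold = 85
Final: stock = 4, total_sold = 85

First zero at event 1.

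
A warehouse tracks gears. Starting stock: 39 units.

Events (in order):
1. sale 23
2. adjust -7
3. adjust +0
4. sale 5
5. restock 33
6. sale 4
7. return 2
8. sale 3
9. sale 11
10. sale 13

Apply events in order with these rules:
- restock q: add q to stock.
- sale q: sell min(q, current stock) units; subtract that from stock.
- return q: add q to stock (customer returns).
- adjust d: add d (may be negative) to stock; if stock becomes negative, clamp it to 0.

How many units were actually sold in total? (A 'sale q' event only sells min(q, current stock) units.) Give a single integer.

Answer: 59

Derivation:
Processing events:
Start: stock = 39
  Event 1 (sale 23): sell min(23,39)=23. stock: 39 - 23 = 16. total_sold = 23
  Event 2 (adjust -7): 16 + -7 = 9
  Event 3 (adjust +0): 9 + 0 = 9
  Event 4 (sale 5): sell min(5,9)=5. stock: 9 - 5 = 4. total_sold = 28
  Event 5 (restock 33): 4 + 33 = 37
  Event 6 (sale 4): sell min(4,37)=4. stock: 37 - 4 = 33. total_sold = 32
  Event 7 (return 2): 33 + 2 = 35
  Event 8 (sale 3): sell min(3,35)=3. stock: 35 - 3 = 32. total_sold = 35
  Event 9 (sale 11): sell min(11,32)=11. stock: 32 - 11 = 21. total_sold = 46
  Event 10 (sale 13): sell min(13,21)=13. stock: 21 - 13 = 8. total_sold = 59
Final: stock = 8, total_sold = 59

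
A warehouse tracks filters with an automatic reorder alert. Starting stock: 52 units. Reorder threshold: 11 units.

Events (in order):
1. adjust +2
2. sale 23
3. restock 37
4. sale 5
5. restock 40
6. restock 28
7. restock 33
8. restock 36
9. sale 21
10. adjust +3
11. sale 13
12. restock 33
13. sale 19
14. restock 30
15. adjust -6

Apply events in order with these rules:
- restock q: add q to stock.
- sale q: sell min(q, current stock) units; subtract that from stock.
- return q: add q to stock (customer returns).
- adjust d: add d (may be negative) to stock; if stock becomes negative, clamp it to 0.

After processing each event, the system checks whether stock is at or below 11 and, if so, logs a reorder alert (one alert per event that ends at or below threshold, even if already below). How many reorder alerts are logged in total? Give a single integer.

Answer: 0

Derivation:
Processing events:
Start: stock = 52
  Event 1 (adjust +2): 52 + 2 = 54
  Event 2 (sale 23): sell min(23,54)=23. stock: 54 - 23 = 31. total_sold = 23
  Event 3 (restock 37): 31 + 37 = 68
  Event 4 (sale 5): sell min(5,68)=5. stock: 68 - 5 = 63. total_sold = 28
  Event 5 (restock 40): 63 + 40 = 103
  Event 6 (restock 28): 103 + 28 = 131
  Event 7 (restock 33): 131 + 33 = 164
  Event 8 (restock 36): 164 + 36 = 200
  Event 9 (sale 21): sell min(21,200)=21. stock: 200 - 21 = 179. total_sold = 49
  Event 10 (adjust +3): 179 + 3 = 182
  Event 11 (sale 13): sell min(13,182)=13. stock: 182 - 13 = 169. total_sold = 62
  Event 12 (restock 33): 169 + 33 = 202
  Event 13 (sale 19): sell min(19,202)=19. stock: 202 - 19 = 183. total_sold = 81
  Event 14 (restock 30): 183 + 30 = 213
  Event 15 (adjust -6): 213 + -6 = 207
Final: stock = 207, total_sold = 81

Checking against threshold 11:
  After event 1: stock=54 > 11
  After event 2: stock=31 > 11
  After event 3: stock=68 > 11
  After event 4: stock=63 > 11
  After event 5: stock=103 > 11
  After event 6: stock=131 > 11
  After event 7: stock=164 > 11
  After event 8: stock=200 > 11
  After event 9: stock=179 > 11
  After event 10: stock=182 > 11
  After event 11: stock=169 > 11
  After event 12: stock=202 > 11
  After event 13: stock=183 > 11
  After event 14: stock=213 > 11
  After event 15: stock=207 > 11
Alert events: []. Count = 0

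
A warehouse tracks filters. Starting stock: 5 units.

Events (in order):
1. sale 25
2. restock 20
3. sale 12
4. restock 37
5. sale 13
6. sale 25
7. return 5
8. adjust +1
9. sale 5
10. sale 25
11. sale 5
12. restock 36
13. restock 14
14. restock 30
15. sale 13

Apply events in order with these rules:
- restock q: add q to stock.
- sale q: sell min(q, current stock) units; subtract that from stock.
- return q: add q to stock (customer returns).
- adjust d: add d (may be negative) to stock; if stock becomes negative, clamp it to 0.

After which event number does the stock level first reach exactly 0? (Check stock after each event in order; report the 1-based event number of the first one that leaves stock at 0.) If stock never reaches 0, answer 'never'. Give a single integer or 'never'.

Answer: 1

Derivation:
Processing events:
Start: stock = 5
  Event 1 (sale 25): sell min(25,5)=5. stock: 5 - 5 = 0. total_sold = 5
  Event 2 (restock 20): 0 + 20 = 20
  Event 3 (sale 12): sell min(12,20)=12. stock: 20 - 12 = 8. total_sold = 17
  Event 4 (restock 37): 8 + 37 = 45
  Event 5 (sale 13): sell min(13,45)=13. stock: 45 - 13 = 32. total_sold = 30
  Event 6 (sale 25): sell min(25,32)=25. stock: 32 - 25 = 7. total_sold = 55
  Event 7 (return 5): 7 + 5 = 12
  Event 8 (adjust +1): 12 + 1 = 13
  Event 9 (sale 5): sell min(5,13)=5. stock: 13 - 5 = 8. total_sold = 60
  Event 10 (sale 25): sell min(25,8)=8. stock: 8 - 8 = 0. total_sold = 68
  Event 11 (sale 5): sell min(5,0)=0. stock: 0 - 0 = 0. total_sold = 68
  Event 12 (restock 36): 0 + 36 = 36
  Event 13 (restock 14): 36 + 14 = 50
  Event 14 (restock 30): 50 + 30 = 80
  Event 15 (sale 13): sell min(13,80)=13. stock: 80 - 13 = 67. total_sold = 81
Final: stock = 67, total_sold = 81

First zero at event 1.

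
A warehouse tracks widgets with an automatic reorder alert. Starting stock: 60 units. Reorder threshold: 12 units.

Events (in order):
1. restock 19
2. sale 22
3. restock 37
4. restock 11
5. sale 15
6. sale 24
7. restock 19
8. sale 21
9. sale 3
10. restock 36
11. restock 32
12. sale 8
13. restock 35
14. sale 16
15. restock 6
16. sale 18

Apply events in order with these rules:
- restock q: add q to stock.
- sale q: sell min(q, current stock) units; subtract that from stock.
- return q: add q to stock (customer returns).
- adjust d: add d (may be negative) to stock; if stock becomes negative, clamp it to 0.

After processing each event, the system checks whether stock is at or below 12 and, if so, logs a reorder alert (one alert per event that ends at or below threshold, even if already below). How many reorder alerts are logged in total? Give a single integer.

Processing events:
Start: stock = 60
  Event 1 (restock 19): 60 + 19 = 79
  Event 2 (sale 22): sell min(22,79)=22. stock: 79 - 22 = 57. total_sold = 22
  Event 3 (restock 37): 57 + 37 = 94
  Event 4 (restock 11): 94 + 11 = 105
  Event 5 (sale 15): sell min(15,105)=15. stock: 105 - 15 = 90. total_sold = 37
  Event 6 (sale 24): sell min(24,90)=24. stock: 90 - 24 = 66. total_sold = 61
  Event 7 (restock 19): 66 + 19 = 85
  Event 8 (sale 21): sell min(21,85)=21. stock: 85 - 21 = 64. total_sold = 82
  Event 9 (sale 3): sell min(3,64)=3. stock: 64 - 3 = 61. total_sold = 85
  Event 10 (restock 36): 61 + 36 = 97
  Event 11 (restock 32): 97 + 32 = 129
  Event 12 (sale 8): sell min(8,129)=8. stock: 129 - 8 = 121. total_sold = 93
  Event 13 (restock 35): 121 + 35 = 156
  Event 14 (sale 16): sell min(16,156)=16. stock: 156 - 16 = 140. total_sold = 109
  Event 15 (restock 6): 140 + 6 = 146
  Event 16 (sale 18): sell min(18,146)=18. stock: 146 - 18 = 128. total_sold = 127
Final: stock = 128, total_sold = 127

Checking against threshold 12:
  After event 1: stock=79 > 12
  After event 2: stock=57 > 12
  After event 3: stock=94 > 12
  After event 4: stock=105 > 12
  After event 5: stock=90 > 12
  After event 6: stock=66 > 12
  After event 7: stock=85 > 12
  After event 8: stock=64 > 12
  After event 9: stock=61 > 12
  After event 10: stock=97 > 12
  After event 11: stock=129 > 12
  After event 12: stock=121 > 12
  After event 13: stock=156 > 12
  After event 14: stock=140 > 12
  After event 15: stock=146 > 12
  After event 16: stock=128 > 12
Alert events: []. Count = 0

Answer: 0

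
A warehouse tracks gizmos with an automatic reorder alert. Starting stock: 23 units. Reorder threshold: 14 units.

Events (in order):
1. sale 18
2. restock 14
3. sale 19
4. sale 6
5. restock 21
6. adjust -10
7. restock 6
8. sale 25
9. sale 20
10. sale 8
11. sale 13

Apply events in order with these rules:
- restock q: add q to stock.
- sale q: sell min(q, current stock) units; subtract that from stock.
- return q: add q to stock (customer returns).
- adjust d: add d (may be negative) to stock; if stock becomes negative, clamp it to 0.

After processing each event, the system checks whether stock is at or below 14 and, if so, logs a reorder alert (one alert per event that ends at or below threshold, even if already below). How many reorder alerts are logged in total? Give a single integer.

Processing events:
Start: stock = 23
  Event 1 (sale 18): sell min(18,23)=18. stock: 23 - 18 = 5. total_sold = 18
  Event 2 (restock 14): 5 + 14 = 19
  Event 3 (sale 19): sell min(19,19)=19. stock: 19 - 19 = 0. total_sold = 37
  Event 4 (sale 6): sell min(6,0)=0. stock: 0 - 0 = 0. total_sold = 37
  Event 5 (restock 21): 0 + 21 = 21
  Event 6 (adjust -10): 21 + -10 = 11
  Event 7 (restock 6): 11 + 6 = 17
  Event 8 (sale 25): sell min(25,17)=17. stock: 17 - 17 = 0. total_sold = 54
  Event 9 (sale 20): sell min(20,0)=0. stock: 0 - 0 = 0. total_sold = 54
  Event 10 (sale 8): sell min(8,0)=0. stock: 0 - 0 = 0. total_sold = 54
  Event 11 (sale 13): sell min(13,0)=0. stock: 0 - 0 = 0. total_sold = 54
Final: stock = 0, total_sold = 54

Checking against threshold 14:
  After event 1: stock=5 <= 14 -> ALERT
  After event 2: stock=19 > 14
  After event 3: stock=0 <= 14 -> ALERT
  After event 4: stock=0 <= 14 -> ALERT
  After event 5: stock=21 > 14
  After event 6: stock=11 <= 14 -> ALERT
  After event 7: stock=17 > 14
  After event 8: stock=0 <= 14 -> ALERT
  After event 9: stock=0 <= 14 -> ALERT
  After event 10: stock=0 <= 14 -> ALERT
  After event 11: stock=0 <= 14 -> ALERT
Alert events: [1, 3, 4, 6, 8, 9, 10, 11]. Count = 8

Answer: 8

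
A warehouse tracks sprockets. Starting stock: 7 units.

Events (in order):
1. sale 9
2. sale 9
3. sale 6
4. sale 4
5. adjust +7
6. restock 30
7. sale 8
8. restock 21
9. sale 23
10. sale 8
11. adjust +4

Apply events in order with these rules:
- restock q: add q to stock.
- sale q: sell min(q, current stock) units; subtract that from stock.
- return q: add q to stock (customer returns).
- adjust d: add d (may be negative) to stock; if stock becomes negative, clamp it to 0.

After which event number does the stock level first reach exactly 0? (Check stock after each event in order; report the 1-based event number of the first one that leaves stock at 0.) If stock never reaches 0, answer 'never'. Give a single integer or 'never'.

Processing events:
Start: stock = 7
  Event 1 (sale 9): sell min(9,7)=7. stock: 7 - 7 = 0. total_sold = 7
  Event 2 (sale 9): sell min(9,0)=0. stock: 0 - 0 = 0. total_sold = 7
  Event 3 (sale 6): sell min(6,0)=0. stock: 0 - 0 = 0. total_sold = 7
  Event 4 (sale 4): sell min(4,0)=0. stock: 0 - 0 = 0. total_sold = 7
  Event 5 (adjust +7): 0 + 7 = 7
  Event 6 (restock 30): 7 + 30 = 37
  Event 7 (sale 8): sell min(8,37)=8. stock: 37 - 8 = 29. total_sold = 15
  Event 8 (restock 21): 29 + 21 = 50
  Event 9 (sale 23): sell min(23,50)=23. stock: 50 - 23 = 27. total_sold = 38
  Event 10 (sale 8): sell min(8,27)=8. stock: 27 - 8 = 19. total_sold = 46
  Event 11 (adjust +4): 19 + 4 = 23
Final: stock = 23, total_sold = 46

First zero at event 1.

Answer: 1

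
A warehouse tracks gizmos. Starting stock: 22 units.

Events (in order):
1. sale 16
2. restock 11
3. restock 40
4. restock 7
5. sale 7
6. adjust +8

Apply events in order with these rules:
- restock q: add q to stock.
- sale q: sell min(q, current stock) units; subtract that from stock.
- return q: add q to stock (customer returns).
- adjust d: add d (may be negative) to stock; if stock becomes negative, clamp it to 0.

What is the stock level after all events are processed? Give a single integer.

Answer: 65

Derivation:
Processing events:
Start: stock = 22
  Event 1 (sale 16): sell min(16,22)=16. stock: 22 - 16 = 6. total_sold = 16
  Event 2 (restock 11): 6 + 11 = 17
  Event 3 (restock 40): 17 + 40 = 57
  Event 4 (restock 7): 57 + 7 = 64
  Event 5 (sale 7): sell min(7,64)=7. stock: 64 - 7 = 57. total_sold = 23
  Event 6 (adjust +8): 57 + 8 = 65
Final: stock = 65, total_sold = 23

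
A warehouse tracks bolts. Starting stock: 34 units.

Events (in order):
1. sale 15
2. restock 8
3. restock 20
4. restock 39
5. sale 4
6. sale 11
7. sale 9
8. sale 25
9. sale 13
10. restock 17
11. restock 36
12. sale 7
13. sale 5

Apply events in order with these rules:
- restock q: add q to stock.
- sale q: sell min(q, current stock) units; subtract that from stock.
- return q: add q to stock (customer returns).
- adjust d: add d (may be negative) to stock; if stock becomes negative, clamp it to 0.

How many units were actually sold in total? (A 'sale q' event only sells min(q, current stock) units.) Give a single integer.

Processing events:
Start: stock = 34
  Event 1 (sale 15): sell min(15,34)=15. stock: 34 - 15 = 19. total_sold = 15
  Event 2 (restock 8): 19 + 8 = 27
  Event 3 (restock 20): 27 + 20 = 47
  Event 4 (restock 39): 47 + 39 = 86
  Event 5 (sale 4): sell min(4,86)=4. stock: 86 - 4 = 82. total_sold = 19
  Event 6 (sale 11): sell min(11,82)=11. stock: 82 - 11 = 71. total_sold = 30
  Event 7 (sale 9): sell min(9,71)=9. stock: 71 - 9 = 62. total_sold = 39
  Event 8 (sale 25): sell min(25,62)=25. stock: 62 - 25 = 37. total_sold = 64
  Event 9 (sale 13): sell min(13,37)=13. stock: 37 - 13 = 24. total_sold = 77
  Event 10 (restock 17): 24 + 17 = 41
  Event 11 (restock 36): 41 + 36 = 77
  Event 12 (sale 7): sell min(7,77)=7. stock: 77 - 7 = 70. total_sold = 84
  Event 13 (sale 5): sell min(5,70)=5. stock: 70 - 5 = 65. total_sold = 89
Final: stock = 65, total_sold = 89

Answer: 89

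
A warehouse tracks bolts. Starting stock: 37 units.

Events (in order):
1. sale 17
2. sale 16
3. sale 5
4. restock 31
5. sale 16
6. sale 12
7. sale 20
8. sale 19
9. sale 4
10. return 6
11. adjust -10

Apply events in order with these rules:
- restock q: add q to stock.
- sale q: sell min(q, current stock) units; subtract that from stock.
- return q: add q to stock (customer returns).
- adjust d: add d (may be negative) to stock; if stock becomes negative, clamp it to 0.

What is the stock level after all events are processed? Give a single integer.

Answer: 0

Derivation:
Processing events:
Start: stock = 37
  Event 1 (sale 17): sell min(17,37)=17. stock: 37 - 17 = 20. total_sold = 17
  Event 2 (sale 16): sell min(16,20)=16. stock: 20 - 16 = 4. total_sold = 33
  Event 3 (sale 5): sell min(5,4)=4. stock: 4 - 4 = 0. total_sold = 37
  Event 4 (restock 31): 0 + 31 = 31
  Event 5 (sale 16): sell min(16,31)=16. stock: 31 - 16 = 15. total_sold = 53
  Event 6 (sale 12): sell min(12,15)=12. stock: 15 - 12 = 3. total_sold = 65
  Event 7 (sale 20): sell min(20,3)=3. stock: 3 - 3 = 0. total_sold = 68
  Event 8 (sale 19): sell min(19,0)=0. stock: 0 - 0 = 0. total_sold = 68
  Event 9 (sale 4): sell min(4,0)=0. stock: 0 - 0 = 0. total_sold = 68
  Event 10 (return 6): 0 + 6 = 6
  Event 11 (adjust -10): 6 + -10 = 0 (clamped to 0)
Final: stock = 0, total_sold = 68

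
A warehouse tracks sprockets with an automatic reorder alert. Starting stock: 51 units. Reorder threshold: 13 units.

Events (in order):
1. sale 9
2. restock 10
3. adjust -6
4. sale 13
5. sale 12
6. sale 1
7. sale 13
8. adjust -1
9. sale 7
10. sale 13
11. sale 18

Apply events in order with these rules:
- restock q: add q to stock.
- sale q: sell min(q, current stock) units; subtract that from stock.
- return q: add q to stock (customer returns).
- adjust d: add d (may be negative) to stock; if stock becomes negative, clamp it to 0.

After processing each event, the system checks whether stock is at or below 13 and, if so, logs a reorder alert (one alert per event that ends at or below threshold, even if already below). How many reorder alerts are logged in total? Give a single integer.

Answer: 5

Derivation:
Processing events:
Start: stock = 51
  Event 1 (sale 9): sell min(9,51)=9. stock: 51 - 9 = 42. total_sold = 9
  Event 2 (restock 10): 42 + 10 = 52
  Event 3 (adjust -6): 52 + -6 = 46
  Event 4 (sale 13): sell min(13,46)=13. stock: 46 - 13 = 33. total_sold = 22
  Event 5 (sale 12): sell min(12,33)=12. stock: 33 - 12 = 21. total_sold = 34
  Event 6 (sale 1): sell min(1,21)=1. stock: 21 - 1 = 20. total_sold = 35
  Event 7 (sale 13): sell min(13,20)=13. stock: 20 - 13 = 7. total_sold = 48
  Event 8 (adjust -1): 7 + -1 = 6
  Event 9 (sale 7): sell min(7,6)=6. stock: 6 - 6 = 0. total_sold = 54
  Event 10 (sale 13): sell min(13,0)=0. stock: 0 - 0 = 0. total_sold = 54
  Event 11 (sale 18): sell min(18,0)=0. stock: 0 - 0 = 0. total_sold = 54
Final: stock = 0, total_sold = 54

Checking against threshold 13:
  After event 1: stock=42 > 13
  After event 2: stock=52 > 13
  After event 3: stock=46 > 13
  After event 4: stock=33 > 13
  After event 5: stock=21 > 13
  After event 6: stock=20 > 13
  After event 7: stock=7 <= 13 -> ALERT
  After event 8: stock=6 <= 13 -> ALERT
  After event 9: stock=0 <= 13 -> ALERT
  After event 10: stock=0 <= 13 -> ALERT
  After event 11: stock=0 <= 13 -> ALERT
Alert events: [7, 8, 9, 10, 11]. Count = 5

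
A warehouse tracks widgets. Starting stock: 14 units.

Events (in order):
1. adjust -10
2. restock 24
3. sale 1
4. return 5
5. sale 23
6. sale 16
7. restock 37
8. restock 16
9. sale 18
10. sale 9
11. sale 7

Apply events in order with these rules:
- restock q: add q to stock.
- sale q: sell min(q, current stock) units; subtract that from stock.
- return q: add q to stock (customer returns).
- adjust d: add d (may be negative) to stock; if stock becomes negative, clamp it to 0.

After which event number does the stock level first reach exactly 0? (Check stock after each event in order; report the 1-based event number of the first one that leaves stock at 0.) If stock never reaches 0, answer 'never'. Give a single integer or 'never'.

Processing events:
Start: stock = 14
  Event 1 (adjust -10): 14 + -10 = 4
  Event 2 (restock 24): 4 + 24 = 28
  Event 3 (sale 1): sell min(1,28)=1. stock: 28 - 1 = 27. total_sold = 1
  Event 4 (return 5): 27 + 5 = 32
  Event 5 (sale 23): sell min(23,32)=23. stock: 32 - 23 = 9. total_sold = 24
  Event 6 (sale 16): sell min(16,9)=9. stock: 9 - 9 = 0. total_sold = 33
  Event 7 (restock 37): 0 + 37 = 37
  Event 8 (restock 16): 37 + 16 = 53
  Event 9 (sale 18): sell min(18,53)=18. stock: 53 - 18 = 35. total_sold = 51
  Event 10 (sale 9): sell min(9,35)=9. stock: 35 - 9 = 26. total_sold = 60
  Event 11 (sale 7): sell min(7,26)=7. stock: 26 - 7 = 19. total_sold = 67
Final: stock = 19, total_sold = 67

First zero at event 6.

Answer: 6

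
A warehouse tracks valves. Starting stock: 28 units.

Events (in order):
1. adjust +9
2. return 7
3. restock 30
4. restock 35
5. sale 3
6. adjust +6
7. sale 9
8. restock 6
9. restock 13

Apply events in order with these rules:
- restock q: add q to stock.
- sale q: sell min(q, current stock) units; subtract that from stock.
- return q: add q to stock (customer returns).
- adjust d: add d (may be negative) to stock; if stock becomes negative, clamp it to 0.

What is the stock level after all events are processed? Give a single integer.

Processing events:
Start: stock = 28
  Event 1 (adjust +9): 28 + 9 = 37
  Event 2 (return 7): 37 + 7 = 44
  Event 3 (restock 30): 44 + 30 = 74
  Event 4 (restock 35): 74 + 35 = 109
  Event 5 (sale 3): sell min(3,109)=3. stock: 109 - 3 = 106. total_sold = 3
  Event 6 (adjust +6): 106 + 6 = 112
  Event 7 (sale 9): sell min(9,112)=9. stock: 112 - 9 = 103. total_sold = 12
  Event 8 (restock 6): 103 + 6 = 109
  Event 9 (restock 13): 109 + 13 = 122
Final: stock = 122, total_sold = 12

Answer: 122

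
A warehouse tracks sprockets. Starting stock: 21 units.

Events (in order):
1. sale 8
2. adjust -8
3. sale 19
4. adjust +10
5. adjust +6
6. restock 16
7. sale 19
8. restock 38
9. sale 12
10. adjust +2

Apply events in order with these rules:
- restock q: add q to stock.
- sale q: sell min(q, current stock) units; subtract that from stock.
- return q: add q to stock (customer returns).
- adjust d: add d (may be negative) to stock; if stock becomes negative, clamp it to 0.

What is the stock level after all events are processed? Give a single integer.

Processing events:
Start: stock = 21
  Event 1 (sale 8): sell min(8,21)=8. stock: 21 - 8 = 13. total_sold = 8
  Event 2 (adjust -8): 13 + -8 = 5
  Event 3 (sale 19): sell min(19,5)=5. stock: 5 - 5 = 0. total_sold = 13
  Event 4 (adjust +10): 0 + 10 = 10
  Event 5 (adjust +6): 10 + 6 = 16
  Event 6 (restock 16): 16 + 16 = 32
  Event 7 (sale 19): sell min(19,32)=19. stock: 32 - 19 = 13. total_sold = 32
  Event 8 (restock 38): 13 + 38 = 51
  Event 9 (sale 12): sell min(12,51)=12. stock: 51 - 12 = 39. total_sold = 44
  Event 10 (adjust +2): 39 + 2 = 41
Final: stock = 41, total_sold = 44

Answer: 41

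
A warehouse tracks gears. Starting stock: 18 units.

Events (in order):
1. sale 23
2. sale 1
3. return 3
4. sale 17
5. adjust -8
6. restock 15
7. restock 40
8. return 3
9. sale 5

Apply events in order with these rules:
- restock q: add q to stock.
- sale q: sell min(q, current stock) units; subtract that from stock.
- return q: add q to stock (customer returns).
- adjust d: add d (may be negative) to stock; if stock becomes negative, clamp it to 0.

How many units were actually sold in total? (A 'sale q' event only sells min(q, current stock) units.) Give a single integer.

Processing events:
Start: stock = 18
  Event 1 (sale 23): sell min(23,18)=18. stock: 18 - 18 = 0. total_sold = 18
  Event 2 (sale 1): sell min(1,0)=0. stock: 0 - 0 = 0. total_sold = 18
  Event 3 (return 3): 0 + 3 = 3
  Event 4 (sale 17): sell min(17,3)=3. stock: 3 - 3 = 0. total_sold = 21
  Event 5 (adjust -8): 0 + -8 = 0 (clamped to 0)
  Event 6 (restock 15): 0 + 15 = 15
  Event 7 (restock 40): 15 + 40 = 55
  Event 8 (return 3): 55 + 3 = 58
  Event 9 (sale 5): sell min(5,58)=5. stock: 58 - 5 = 53. total_sold = 26
Final: stock = 53, total_sold = 26

Answer: 26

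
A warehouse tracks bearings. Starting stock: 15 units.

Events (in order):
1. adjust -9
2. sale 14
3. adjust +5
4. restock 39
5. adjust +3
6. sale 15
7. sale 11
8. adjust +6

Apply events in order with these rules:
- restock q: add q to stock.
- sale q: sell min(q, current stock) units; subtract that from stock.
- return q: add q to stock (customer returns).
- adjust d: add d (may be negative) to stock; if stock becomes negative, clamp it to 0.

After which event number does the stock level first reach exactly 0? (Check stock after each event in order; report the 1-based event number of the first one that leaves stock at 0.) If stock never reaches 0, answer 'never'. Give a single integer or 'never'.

Processing events:
Start: stock = 15
  Event 1 (adjust -9): 15 + -9 = 6
  Event 2 (sale 14): sell min(14,6)=6. stock: 6 - 6 = 0. total_sold = 6
  Event 3 (adjust +5): 0 + 5 = 5
  Event 4 (restock 39): 5 + 39 = 44
  Event 5 (adjust +3): 44 + 3 = 47
  Event 6 (sale 15): sell min(15,47)=15. stock: 47 - 15 = 32. total_sold = 21
  Event 7 (sale 11): sell min(11,32)=11. stock: 32 - 11 = 21. total_sold = 32
  Event 8 (adjust +6): 21 + 6 = 27
Final: stock = 27, total_sold = 32

First zero at event 2.

Answer: 2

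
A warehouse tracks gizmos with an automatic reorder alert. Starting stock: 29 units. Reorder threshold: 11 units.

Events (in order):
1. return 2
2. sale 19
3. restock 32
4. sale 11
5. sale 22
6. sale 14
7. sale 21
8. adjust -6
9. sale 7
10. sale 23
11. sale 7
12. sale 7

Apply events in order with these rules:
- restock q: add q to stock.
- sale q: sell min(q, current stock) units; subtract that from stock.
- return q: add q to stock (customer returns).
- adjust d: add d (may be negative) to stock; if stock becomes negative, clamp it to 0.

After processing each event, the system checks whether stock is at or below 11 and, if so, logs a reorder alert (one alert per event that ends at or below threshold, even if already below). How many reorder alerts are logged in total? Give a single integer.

Answer: 8

Derivation:
Processing events:
Start: stock = 29
  Event 1 (return 2): 29 + 2 = 31
  Event 2 (sale 19): sell min(19,31)=19. stock: 31 - 19 = 12. total_sold = 19
  Event 3 (restock 32): 12 + 32 = 44
  Event 4 (sale 11): sell min(11,44)=11. stock: 44 - 11 = 33. total_sold = 30
  Event 5 (sale 22): sell min(22,33)=22. stock: 33 - 22 = 11. total_sold = 52
  Event 6 (sale 14): sell min(14,11)=11. stock: 11 - 11 = 0. total_sold = 63
  Event 7 (sale 21): sell min(21,0)=0. stock: 0 - 0 = 0. total_sold = 63
  Event 8 (adjust -6): 0 + -6 = 0 (clamped to 0)
  Event 9 (sale 7): sell min(7,0)=0. stock: 0 - 0 = 0. total_sold = 63
  Event 10 (sale 23): sell min(23,0)=0. stock: 0 - 0 = 0. total_sold = 63
  Event 11 (sale 7): sell min(7,0)=0. stock: 0 - 0 = 0. total_sold = 63
  Event 12 (sale 7): sell min(7,0)=0. stock: 0 - 0 = 0. total_sold = 63
Final: stock = 0, total_sold = 63

Checking against threshold 11:
  After event 1: stock=31 > 11
  After event 2: stock=12 > 11
  After event 3: stock=44 > 11
  After event 4: stock=33 > 11
  After event 5: stock=11 <= 11 -> ALERT
  After event 6: stock=0 <= 11 -> ALERT
  After event 7: stock=0 <= 11 -> ALERT
  After event 8: stock=0 <= 11 -> ALERT
  After event 9: stock=0 <= 11 -> ALERT
  After event 10: stock=0 <= 11 -> ALERT
  After event 11: stock=0 <= 11 -> ALERT
  After event 12: stock=0 <= 11 -> ALERT
Alert events: [5, 6, 7, 8, 9, 10, 11, 12]. Count = 8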